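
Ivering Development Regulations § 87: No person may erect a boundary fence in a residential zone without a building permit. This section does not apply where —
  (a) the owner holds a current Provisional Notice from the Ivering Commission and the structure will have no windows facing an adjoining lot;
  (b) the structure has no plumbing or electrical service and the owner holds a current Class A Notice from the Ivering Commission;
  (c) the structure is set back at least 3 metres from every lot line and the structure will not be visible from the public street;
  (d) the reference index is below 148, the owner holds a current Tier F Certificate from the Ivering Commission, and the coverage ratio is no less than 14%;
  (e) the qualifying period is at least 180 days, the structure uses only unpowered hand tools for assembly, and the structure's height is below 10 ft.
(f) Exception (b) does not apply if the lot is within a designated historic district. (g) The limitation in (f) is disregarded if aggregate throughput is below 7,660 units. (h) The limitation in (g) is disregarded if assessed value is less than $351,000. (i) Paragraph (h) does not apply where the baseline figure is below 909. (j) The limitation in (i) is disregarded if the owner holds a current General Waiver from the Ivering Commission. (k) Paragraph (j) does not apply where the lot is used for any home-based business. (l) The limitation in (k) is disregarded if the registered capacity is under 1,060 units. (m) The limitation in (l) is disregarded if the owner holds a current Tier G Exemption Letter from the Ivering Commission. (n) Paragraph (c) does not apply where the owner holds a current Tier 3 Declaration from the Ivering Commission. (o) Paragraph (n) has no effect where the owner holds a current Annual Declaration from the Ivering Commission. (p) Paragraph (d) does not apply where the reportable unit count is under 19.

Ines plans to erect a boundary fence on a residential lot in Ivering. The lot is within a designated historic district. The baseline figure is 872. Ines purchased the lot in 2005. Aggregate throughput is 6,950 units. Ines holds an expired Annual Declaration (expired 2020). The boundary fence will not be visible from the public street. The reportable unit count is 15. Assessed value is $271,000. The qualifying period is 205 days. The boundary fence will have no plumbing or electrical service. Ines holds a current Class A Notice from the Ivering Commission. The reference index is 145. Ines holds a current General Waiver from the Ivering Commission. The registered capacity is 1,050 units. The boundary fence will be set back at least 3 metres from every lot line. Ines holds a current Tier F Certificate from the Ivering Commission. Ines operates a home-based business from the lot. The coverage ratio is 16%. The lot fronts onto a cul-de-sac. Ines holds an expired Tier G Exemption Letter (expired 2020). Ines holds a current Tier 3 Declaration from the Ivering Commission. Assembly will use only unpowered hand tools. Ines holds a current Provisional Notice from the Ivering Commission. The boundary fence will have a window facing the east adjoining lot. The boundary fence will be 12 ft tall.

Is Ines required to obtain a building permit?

Yes — Ines must obtain a building permit.

Exception (a) does not apply: a window faces an adjoining lot.
Exception (b)'s conditions are all satisfied: there is no plumbing or electrical service; a current Class A Notice is held. However, paragraphs (f)–(m) must be considered: (f) operates against (b): the lot is in a historic district. (g) would limit (f) — aggregate throughput is 6,950 units, below the 7,660 units limit — but (h) sets (g) aside: (h) operates — assessed value is $271,000, less than the $351,000 limit. (i) applies (the baseline figure is 872, below the 909 limit), but is itself disapplied by (j): (j) operates against (i): a current General Waiver is held. (k) is engaged (a home-based business operates on the lot), but is displaced by (l): (l) is engaged — the registered capacity is 1,050 units, under the 1,060 units limit. (m), which would lift (l), is not engaged — there is no Tier G Exemption Letter in force. So (b) is unavailable.
Exception (c)'s conditions are all satisfied: the setback is at least 3 m on every side; the structure will not be visible from the street. But: (n) operates against (c): a current Tier 3 Declaration is held. (o), which would lift (n), is not engaged — there is no Annual Declaration in force. So (c) is unavailable.
Exception (d) is satisfied on its face — the reference index is 145, below the 148 limit; a current Tier F Certificate is held; the coverage ratio is 16%, meeting the 14% threshold. But applying paragraph (p): (p) is triggered — the reportable unit count is 15, under the 19 limit. (d) is therefore removed.
Exception (e) fails — the structure's height is 12 ft, not below 10 ft.
None of the exceptions is available; § 87 applies in full.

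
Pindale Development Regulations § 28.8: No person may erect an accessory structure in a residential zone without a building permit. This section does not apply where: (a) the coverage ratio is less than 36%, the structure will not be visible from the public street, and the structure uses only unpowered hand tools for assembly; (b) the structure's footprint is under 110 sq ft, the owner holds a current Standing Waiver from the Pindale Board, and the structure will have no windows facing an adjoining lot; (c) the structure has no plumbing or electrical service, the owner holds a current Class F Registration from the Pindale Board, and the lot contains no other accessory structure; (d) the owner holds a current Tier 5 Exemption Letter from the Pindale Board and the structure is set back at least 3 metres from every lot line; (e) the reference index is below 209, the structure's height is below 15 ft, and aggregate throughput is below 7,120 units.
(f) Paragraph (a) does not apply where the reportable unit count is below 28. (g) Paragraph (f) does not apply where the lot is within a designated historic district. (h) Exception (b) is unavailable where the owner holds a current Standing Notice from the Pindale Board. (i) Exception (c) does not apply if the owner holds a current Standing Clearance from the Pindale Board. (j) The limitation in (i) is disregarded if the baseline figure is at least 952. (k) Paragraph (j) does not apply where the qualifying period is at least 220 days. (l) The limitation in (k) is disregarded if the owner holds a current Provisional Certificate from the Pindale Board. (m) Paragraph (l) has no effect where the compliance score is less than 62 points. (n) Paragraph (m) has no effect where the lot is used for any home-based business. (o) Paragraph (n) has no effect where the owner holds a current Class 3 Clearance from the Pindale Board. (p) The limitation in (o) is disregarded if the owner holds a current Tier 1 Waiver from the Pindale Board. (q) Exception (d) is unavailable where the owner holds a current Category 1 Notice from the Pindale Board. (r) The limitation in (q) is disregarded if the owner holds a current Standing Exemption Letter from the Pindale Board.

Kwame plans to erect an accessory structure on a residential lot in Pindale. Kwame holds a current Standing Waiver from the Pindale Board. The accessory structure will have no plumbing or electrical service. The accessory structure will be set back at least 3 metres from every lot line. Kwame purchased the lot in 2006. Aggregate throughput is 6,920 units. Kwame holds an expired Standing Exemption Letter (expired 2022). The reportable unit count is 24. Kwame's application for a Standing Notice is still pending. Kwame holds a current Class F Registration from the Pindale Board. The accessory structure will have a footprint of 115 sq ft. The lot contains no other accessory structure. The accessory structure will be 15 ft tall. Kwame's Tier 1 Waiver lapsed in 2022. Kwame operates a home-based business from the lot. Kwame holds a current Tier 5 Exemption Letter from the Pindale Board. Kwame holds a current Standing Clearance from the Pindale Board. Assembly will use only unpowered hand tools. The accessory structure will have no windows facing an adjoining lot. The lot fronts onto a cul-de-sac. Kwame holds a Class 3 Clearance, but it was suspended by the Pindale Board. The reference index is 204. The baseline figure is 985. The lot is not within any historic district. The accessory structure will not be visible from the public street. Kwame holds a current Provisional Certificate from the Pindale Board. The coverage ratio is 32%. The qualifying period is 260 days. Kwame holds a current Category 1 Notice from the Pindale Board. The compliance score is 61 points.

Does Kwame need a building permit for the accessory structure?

Exception (a): the coverage ratio is 32%, less than the 36% limit; the structure will not be visible from the street; assembly uses only hand tools — every condition holds. But: (f) applies — the reportable unit count is 24, below the 28 limit. (g) does not operate here (the lot is not in a historic district), so (f) stands. So (a) is unavailable.
Exception (b) does not apply: the structure's footprint is 115 sq ft, not under 110 sq ft.
Exception (c) is satisfied on its face — there is no plumbing or electrical service; a current Class F Registration is held; the lot has no other accessory structure. As to paragraphs (i)–(p): (i) would limit (c) — a current Standing Clearance is held — but (j) sets (i) aside: (j) operates — the baseline figure is 985, meeting the 952 threshold. (k) is engaged (the qualifying period is 260 days, meeting the 220 days threshold), but is overridden by (l): (l) applies — a current Provisional Certificate is held. (m) would limit (l) — the compliance score is 61 points, less than the 62 points limit — but (n) sets (m) aside: (n) operates against (m): a home-based business operates on the lot. (o) does not operate here (the Class 3 Clearance is not current), so (n) stands. Exception (c) stands.
Exception (d) is satisfied on its face — a current Tier 5 Exemption Letter is held; the setback is at least 3 m on every side. But applying paragraphs (q)–(r): (q) is triggered — a current Category 1 Notice is held. (r) is not engaged (the Standing Exemption Letter is not current), so (q) stands. Exception (d) does not apply.
Exception (e) requires that the structure's height is below 15 ft; but the structure's height is 15 ft, not below 15 ft, so (e) is unavailable.

No — exception (c) applies; Kwame does not need a building permit.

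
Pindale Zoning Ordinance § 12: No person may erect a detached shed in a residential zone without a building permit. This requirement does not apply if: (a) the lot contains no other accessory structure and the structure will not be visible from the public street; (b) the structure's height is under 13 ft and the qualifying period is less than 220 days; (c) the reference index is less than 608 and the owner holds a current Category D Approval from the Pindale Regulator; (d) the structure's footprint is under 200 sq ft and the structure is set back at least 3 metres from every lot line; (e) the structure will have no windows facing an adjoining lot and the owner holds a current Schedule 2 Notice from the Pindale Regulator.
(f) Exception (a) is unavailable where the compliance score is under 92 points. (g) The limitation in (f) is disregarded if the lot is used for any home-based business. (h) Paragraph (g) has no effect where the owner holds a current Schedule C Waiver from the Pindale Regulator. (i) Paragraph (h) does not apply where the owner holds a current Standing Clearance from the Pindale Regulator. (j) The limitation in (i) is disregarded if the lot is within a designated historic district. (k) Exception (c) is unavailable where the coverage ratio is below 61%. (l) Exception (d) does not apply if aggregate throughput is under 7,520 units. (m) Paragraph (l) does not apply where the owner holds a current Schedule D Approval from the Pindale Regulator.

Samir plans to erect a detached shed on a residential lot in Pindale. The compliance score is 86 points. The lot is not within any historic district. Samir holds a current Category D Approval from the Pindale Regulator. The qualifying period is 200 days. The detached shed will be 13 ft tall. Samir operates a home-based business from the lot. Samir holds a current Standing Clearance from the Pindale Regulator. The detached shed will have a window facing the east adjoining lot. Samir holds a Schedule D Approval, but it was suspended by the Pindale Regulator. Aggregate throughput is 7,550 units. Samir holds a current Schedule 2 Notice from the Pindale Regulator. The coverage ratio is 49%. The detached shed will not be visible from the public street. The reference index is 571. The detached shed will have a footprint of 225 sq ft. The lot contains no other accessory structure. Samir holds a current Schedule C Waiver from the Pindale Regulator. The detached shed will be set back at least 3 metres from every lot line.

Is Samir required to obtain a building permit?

No — exception (a) applies; Samir does not need a building permit.

Exception (a) is satisfied on its face — the lot has no other accessory structure; the structure will not be visible from the street. Applying paragraphs (f)–(j): (f) is engaged (the compliance score is 86 points, under the 92 points limit), but is displaced by (g): (g) is engaged — a home-based business operates on the lot. (h) would limit (g) — a current Schedule C Waiver is held — but (i) sets (h) aside: (i) is triggered — a current Standing Clearance is held. (j) is inapplicable (the lot is not in a historic district), so (i) stands. So (a) applies.
Exception (b) requires that the structure's height is under 13 ft; but the structure's height is 13 ft, not under 13 ft, so (b) is unavailable.
Exception (c)'s conditions are all satisfied: the reference index is 571, less than the 608 limit; a current Category D Approval is held. However, paragraph (k) must be considered: (k) operates against (c): the coverage ratio is 49%, below the 61% limit. So (c) is unavailable.
Exception (d) requires that the structure's footprint is under 200 sq ft; but the structure's footprint is 225 sq ft, not under 200 sq ft, so (d) is unavailable.
Exception (e) fails — a window faces an adjoining lot.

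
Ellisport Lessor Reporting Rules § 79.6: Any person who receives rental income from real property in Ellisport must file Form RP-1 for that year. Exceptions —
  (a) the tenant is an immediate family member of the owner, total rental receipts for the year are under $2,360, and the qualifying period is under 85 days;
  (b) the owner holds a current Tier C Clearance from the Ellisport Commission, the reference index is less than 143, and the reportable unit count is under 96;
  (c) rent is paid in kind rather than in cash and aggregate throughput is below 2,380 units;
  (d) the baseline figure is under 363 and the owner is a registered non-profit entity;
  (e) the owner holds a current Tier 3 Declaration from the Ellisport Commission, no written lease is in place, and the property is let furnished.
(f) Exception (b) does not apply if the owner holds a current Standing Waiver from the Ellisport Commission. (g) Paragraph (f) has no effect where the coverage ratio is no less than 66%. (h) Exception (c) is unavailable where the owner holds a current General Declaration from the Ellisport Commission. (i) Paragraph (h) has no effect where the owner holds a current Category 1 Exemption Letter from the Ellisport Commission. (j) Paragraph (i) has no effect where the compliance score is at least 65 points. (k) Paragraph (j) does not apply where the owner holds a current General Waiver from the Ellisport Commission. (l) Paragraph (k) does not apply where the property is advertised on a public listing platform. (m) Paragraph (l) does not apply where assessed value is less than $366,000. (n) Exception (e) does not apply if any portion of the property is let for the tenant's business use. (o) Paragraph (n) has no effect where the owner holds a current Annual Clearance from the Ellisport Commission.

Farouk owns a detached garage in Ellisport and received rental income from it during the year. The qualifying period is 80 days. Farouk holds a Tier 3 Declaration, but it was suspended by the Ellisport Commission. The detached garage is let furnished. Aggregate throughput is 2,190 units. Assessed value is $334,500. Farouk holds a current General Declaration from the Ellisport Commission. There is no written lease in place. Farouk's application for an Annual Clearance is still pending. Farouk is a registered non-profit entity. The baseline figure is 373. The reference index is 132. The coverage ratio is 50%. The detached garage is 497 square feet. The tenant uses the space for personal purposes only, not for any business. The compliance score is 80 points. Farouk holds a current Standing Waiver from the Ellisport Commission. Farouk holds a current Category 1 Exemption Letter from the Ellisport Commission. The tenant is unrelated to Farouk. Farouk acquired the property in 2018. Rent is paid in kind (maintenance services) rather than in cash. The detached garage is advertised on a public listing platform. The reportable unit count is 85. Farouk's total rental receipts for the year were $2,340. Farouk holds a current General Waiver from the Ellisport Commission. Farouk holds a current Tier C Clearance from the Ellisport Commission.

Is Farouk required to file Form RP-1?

Exception (a) does not apply: the tenant is unrelated to the owner.
Exception (b)'s conditions are all satisfied: a current Tier C Clearance is held; the reference index is 132, less than the 143 limit; the reportable unit count is 85, under the 96 limit. However, paragraphs (f)–(g) must be considered: (f) operates against (b): a current Standing Waiver is held. (g) is inapplicable (the coverage ratio is 50%, short of 66%), so (f) stands. So (b) is unavailable.
Exception (c)'s conditions are all satisfied: rent is paid in kind; aggregate throughput is 2,190 units, below the 2,380 units limit. As to paragraphs (h)–(m): (h) is triggered (a current General Declaration is held), but yields to (i): (i) operates against (h): a current Category 1 Exemption Letter is held. (j) operates (the compliance score is 80 points, meeting the 65 points threshold), but yields to (k): (k) operates against (j): a current General Waiver is held. (l) would limit (k) — the property is publicly advertised — but (m) sets (l) aside: (m) is engaged — assessed value is $334,500, less than the $366,000 limit. So (c) applies.
Exception (d) fails — the baseline figure is 373, not under 363.
Exception (e) does not apply: no current Tier 3 Declaration is held.

No — exception (c) applies; Farouk is not required to file Form RP-1.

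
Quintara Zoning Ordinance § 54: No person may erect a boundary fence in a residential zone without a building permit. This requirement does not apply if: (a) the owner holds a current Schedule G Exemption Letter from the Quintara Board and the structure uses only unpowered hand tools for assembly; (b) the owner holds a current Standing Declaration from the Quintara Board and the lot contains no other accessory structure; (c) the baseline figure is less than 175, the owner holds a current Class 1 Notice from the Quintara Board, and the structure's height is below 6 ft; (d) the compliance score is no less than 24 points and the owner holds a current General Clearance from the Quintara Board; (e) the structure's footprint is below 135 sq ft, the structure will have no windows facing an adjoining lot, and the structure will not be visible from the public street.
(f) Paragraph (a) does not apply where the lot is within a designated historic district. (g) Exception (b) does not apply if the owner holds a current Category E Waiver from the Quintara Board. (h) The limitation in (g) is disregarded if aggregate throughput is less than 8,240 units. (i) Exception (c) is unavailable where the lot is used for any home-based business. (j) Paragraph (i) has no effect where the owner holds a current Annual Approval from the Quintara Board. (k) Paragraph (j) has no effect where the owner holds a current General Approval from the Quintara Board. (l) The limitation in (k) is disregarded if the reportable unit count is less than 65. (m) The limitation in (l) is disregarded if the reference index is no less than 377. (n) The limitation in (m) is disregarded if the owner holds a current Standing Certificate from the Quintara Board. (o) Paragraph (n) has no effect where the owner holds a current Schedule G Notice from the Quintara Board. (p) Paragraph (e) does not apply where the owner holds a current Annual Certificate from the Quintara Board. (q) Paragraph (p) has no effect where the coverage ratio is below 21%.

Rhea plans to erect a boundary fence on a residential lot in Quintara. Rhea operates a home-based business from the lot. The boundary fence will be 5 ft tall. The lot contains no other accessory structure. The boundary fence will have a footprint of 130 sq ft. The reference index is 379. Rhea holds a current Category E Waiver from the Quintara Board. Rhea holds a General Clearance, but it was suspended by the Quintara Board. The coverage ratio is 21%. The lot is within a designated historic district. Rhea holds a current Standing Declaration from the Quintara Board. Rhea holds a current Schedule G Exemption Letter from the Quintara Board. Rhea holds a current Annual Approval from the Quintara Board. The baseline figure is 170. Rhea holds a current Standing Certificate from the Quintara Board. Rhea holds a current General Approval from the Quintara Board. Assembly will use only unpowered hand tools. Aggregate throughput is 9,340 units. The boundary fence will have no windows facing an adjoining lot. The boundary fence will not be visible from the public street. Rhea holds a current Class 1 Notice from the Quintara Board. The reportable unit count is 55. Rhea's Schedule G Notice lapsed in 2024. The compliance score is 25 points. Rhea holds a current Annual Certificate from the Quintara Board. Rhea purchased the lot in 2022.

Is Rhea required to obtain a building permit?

Exception (a) is satisfied on its face — a current Schedule G Exemption Letter is held; assembly uses only hand tools. But applying paragraph (f): (f) operates against (a): the lot is in a historic district. (a) is therefore removed.
All of (b)'s requirements are met (a current Standing Declaration is held; the lot has no other accessory structure). Turning to paragraphs (g)–(h): (g) operates — a current Category E Waiver is held. (h) does not operate here (aggregate throughput is 9,340 units, not less than 8,240 units), so (g) stands. (b) is therefore removed.
Exception (c)'s conditions are all satisfied: the baseline figure is 170, less than the 175 limit; a current Class 1 Notice is held; the structure's height is 5 ft, below the 6 ft limit. Applying paragraphs (i)–(o): (i) applies (a home-based business operates on the lot), but is set aside by (j): (j) operates against (i): a current Annual Approval is held. (k) would limit (j) — a current General Approval is held — but (l) sets (k) aside: (l) is triggered — the reportable unit count is 55, less than the 65 limit. (m) is triggered (the reference index is 379, meeting the 377 threshold), but is itself disapplied by (n): (n) operates against (m): a current Standing Certificate is held. (o), which would lift (n), does not operate here — the Schedule G Notice is not current. Exception (c) stands.
Exception (d) fails — no current General Clearance is held.
Exception (e): the structure's footprint is 130 sq ft, below the 135 sq ft limit; no windows face an adjoining lot; the structure will not be visible from the street — every condition holds. But: (p) operates against (e): a current Annual Certificate is held. (q) does not operate here (the coverage ratio is 21%, not below 21%), so (p) stands. So (e) is unavailable.

No — exception (c) applies; Rhea does not need a building permit.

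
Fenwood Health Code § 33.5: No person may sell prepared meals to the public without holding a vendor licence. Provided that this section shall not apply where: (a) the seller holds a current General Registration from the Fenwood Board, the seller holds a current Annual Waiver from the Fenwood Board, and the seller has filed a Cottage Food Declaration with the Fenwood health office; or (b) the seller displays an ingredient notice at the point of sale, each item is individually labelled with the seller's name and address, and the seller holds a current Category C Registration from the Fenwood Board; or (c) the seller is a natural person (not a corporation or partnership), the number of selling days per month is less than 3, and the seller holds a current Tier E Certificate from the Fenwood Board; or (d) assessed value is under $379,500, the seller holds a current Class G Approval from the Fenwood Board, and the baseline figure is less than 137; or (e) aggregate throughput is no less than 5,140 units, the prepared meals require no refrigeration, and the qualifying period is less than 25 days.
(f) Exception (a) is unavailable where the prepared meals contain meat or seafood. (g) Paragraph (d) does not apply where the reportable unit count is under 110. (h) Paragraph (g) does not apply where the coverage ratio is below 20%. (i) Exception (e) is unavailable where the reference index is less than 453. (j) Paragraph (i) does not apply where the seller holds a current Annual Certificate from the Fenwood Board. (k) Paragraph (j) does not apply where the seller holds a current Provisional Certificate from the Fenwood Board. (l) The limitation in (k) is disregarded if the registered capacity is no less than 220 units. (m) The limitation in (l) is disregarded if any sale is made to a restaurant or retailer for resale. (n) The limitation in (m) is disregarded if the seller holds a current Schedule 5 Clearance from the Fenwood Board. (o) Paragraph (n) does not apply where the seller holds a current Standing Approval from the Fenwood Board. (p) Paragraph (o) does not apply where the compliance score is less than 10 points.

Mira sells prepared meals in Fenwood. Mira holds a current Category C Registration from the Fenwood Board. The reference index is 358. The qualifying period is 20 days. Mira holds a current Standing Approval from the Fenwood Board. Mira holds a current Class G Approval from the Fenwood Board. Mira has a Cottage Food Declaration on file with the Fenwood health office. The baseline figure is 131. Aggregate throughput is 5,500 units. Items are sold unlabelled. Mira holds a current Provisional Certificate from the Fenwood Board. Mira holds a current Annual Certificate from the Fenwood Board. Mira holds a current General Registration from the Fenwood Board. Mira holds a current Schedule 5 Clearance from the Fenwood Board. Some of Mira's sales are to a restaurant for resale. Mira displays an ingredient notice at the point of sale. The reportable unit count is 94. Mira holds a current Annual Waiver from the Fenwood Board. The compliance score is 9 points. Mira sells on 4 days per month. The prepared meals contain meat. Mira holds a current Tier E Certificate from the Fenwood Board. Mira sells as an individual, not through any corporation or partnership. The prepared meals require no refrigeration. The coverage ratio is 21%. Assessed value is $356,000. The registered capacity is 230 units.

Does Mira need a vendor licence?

Exception (a) is satisfied on its face — a current General Registration is held; a current Annual Waiver is held; a Cottage Food Declaration is on file. But: (f) is triggered — the prepared meals contain meat. So (a) is unavailable.
Exception (b) does not apply: items are sold unlabelled.
Exception (c) requires that the number of selling days per month is less than 3; but the number of selling days per month is 4, not less than 3, so (c) is unavailable.
Exception (d) is satisfied on its face — assessed value is $356,000, under the $379,500 limit; a current Class G Approval is held; the baseline figure is 131, less than the 137 limit. Turning to paragraphs (g)–(h): (g) operates against (d): the reportable unit count is 94, under the 110 limit. (h), which would lift (g), is not engaged — the coverage ratio is 21%, not below 20%. Exception (d) does not apply.
Exception (e) is satisfied on its face — aggregate throughput is 5,500 units, meeting the 5,140 units threshold; the prepared meals are shelf-stable; the qualifying period is 20 days, less than the 25 days limit. As to paragraphs (i)–(p): (i) would limit (e) — the reference index is 358, less than the 453 limit — but (j) sets (i) aside: (j) is triggered — a current Annual Certificate is held. (k) is engaged (a current Provisional Certificate is held), but yields to (l): (l) operates against (k): the registered capacity is 230 units, meeting the 220 units threshold. (m) would limit (l) — some sales are to a restaurant for resale — but (n) sets (m) aside: (n) operates against (m): a current Schedule 5 Clearance is held. (o) would limit (n) — a current Standing Approval is held — but (p) sets (o) aside: (p) operates against (o): the compliance score is 9 points, less than the 10 points limit. Exception (e) stands.

No — exception (e) applies; Mira is not required to hold a vendor licence.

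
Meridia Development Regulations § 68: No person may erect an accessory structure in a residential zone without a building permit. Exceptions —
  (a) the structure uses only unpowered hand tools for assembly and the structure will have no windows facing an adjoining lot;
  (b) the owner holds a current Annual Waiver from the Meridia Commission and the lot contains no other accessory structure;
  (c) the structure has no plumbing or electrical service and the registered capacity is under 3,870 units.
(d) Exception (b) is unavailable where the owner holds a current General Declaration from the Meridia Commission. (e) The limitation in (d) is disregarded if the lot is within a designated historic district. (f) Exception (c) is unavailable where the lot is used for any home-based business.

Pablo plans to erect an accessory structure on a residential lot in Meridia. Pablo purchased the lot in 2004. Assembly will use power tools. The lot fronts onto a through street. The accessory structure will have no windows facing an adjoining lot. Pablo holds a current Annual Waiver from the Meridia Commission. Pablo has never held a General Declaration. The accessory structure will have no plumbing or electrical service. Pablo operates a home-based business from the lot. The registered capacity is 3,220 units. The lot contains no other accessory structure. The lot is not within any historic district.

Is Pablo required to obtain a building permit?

Exception (a) fails — assembly uses power tools.
All of (b)'s requirements are met (a current Annual Waiver is held; the lot has no other accessory structure). Considering the limiting provisions: (d) is inapplicable — there is no General Declaration in force. Exception (b) stands.
Exception (c): there is no plumbing or electrical service; the registered capacity is 3,220 units, under the 3,870 units limit — every condition holds. However, paragraph (f) must be considered: (f) applies — a home-based business operates on the lot. So (c) is unavailable.

No — exception (b) applies; Pablo does not need a building permit.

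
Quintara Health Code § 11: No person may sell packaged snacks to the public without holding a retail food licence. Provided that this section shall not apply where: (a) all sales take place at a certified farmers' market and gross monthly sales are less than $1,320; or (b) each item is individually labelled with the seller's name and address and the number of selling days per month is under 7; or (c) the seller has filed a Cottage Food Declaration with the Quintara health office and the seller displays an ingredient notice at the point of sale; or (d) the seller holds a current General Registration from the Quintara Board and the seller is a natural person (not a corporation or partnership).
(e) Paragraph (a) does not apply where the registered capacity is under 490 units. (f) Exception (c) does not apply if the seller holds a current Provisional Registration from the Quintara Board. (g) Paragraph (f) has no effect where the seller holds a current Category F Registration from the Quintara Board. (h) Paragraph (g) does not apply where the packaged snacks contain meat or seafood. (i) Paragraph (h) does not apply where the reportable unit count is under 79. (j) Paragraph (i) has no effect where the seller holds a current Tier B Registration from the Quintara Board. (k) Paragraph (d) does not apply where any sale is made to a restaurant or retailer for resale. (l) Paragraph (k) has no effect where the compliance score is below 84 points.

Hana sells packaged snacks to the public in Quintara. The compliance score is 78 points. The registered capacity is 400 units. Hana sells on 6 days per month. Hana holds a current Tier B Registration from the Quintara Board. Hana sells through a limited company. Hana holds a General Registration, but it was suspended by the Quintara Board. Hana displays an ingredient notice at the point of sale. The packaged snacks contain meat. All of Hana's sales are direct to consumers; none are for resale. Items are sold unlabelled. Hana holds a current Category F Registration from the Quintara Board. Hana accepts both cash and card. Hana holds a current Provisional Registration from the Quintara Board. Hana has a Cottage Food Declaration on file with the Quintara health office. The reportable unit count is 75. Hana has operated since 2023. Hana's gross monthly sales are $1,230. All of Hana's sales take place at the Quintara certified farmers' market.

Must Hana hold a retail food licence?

Yes — Hana must hold a retail food licence.

Exception (a)'s conditions are all satisfied: all sales are at a certified farmers' market; gross monthly sales are $1,230, less than the $1,320 limit. But applying paragraph (e): (e) applies — the registered capacity is 400 units, under the 490 units limit. Exception (a) does not apply.
Exception (b) does not apply: items are sold unlabelled.
Exception (c) is satisfied on its face — a Cottage Food Declaration is on file; an ingredient notice is displayed. But applying paragraphs (f)–(j): (f) operates against (c): a current Provisional Registration is held. (g) operates (a current Category F Registration is held), but is displaced by (h): (h) operates against (g): the packaged snacks contain meat. (i) is triggered (the reportable unit count is 75, under the 79 limit), but is displaced by (j): (j) applies — a current Tier B Registration is held. (c) is therefore removed.
Exception (d) requires that the seller holds a current General Registration from the Quintara Board; but no current General Registration is held, so (d) is unavailable.
No exception applies. The general rule governs.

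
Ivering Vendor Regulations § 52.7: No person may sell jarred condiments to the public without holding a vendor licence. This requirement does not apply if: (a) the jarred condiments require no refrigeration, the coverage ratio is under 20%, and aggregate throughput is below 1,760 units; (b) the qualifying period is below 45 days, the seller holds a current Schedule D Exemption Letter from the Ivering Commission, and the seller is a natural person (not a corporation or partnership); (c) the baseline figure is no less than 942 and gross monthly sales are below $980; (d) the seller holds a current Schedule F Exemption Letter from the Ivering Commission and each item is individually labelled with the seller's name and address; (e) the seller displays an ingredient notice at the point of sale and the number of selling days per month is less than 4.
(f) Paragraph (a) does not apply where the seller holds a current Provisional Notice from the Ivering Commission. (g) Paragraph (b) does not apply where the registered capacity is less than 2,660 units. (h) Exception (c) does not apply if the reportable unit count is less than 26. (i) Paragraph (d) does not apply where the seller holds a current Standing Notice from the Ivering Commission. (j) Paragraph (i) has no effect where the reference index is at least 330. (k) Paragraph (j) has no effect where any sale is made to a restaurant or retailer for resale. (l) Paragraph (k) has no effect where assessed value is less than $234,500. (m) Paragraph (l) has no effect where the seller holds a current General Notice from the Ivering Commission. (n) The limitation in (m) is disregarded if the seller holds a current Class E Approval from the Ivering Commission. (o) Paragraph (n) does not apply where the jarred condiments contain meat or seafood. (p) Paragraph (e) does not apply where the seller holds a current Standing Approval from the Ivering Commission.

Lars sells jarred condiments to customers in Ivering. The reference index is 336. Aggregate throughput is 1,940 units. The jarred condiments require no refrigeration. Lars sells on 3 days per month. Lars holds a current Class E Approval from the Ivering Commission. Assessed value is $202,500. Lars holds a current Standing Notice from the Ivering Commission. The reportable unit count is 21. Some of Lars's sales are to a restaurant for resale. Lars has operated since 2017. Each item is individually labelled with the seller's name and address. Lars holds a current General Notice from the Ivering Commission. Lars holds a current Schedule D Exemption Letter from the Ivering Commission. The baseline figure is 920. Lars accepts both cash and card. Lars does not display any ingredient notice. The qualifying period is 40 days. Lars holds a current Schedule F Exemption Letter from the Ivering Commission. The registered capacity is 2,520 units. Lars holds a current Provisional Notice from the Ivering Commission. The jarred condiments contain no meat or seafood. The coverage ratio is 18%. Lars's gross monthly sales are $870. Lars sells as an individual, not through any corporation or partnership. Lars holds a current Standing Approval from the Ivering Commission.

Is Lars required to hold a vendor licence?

Exception (a) fails — aggregate throughput is 1,940 units, not below 1,760 units.
Exception (b): the qualifying period is 40 days, below the 45 days limit; a current Schedule D Exemption Letter is held; the seller is a natural person — every condition holds. But: (g) operates against (b): the registered capacity is 2,520 units, less than the 2,660 units limit. So (b) is unavailable.
Exception (c) fails — the baseline figure is 920, short of 942.
Exception (d) is satisfied on its face — a current Schedule F Exemption Letter is held; items are individually labelled. Considering the limiting provisions: (i) would limit (d) — a current Standing Notice is held — but (j) sets (i) aside: (j) operates against (i): the reference index is 336, meeting the 330 threshold. (k) operates (some sales are to a restaurant for resale), but is itself disapplied by (l): (l) operates against (k): assessed value is $202,500, less than the $234,500 limit. (m) would limit (l) — a current General Notice is held — but (n) sets (m) aside: (n) operates against (m): a current Class E Approval is held. (o) is not engaged (the jarred condiments contain no meat or seafood), so (n) stands. So (d) applies.
Exception (e) requires that the seller displays an ingredient notice at the point of sale; but no ingredient notice is displayed, so (e) is unavailable.

No — exception (d) applies; Lars is not required to hold a vendor licence.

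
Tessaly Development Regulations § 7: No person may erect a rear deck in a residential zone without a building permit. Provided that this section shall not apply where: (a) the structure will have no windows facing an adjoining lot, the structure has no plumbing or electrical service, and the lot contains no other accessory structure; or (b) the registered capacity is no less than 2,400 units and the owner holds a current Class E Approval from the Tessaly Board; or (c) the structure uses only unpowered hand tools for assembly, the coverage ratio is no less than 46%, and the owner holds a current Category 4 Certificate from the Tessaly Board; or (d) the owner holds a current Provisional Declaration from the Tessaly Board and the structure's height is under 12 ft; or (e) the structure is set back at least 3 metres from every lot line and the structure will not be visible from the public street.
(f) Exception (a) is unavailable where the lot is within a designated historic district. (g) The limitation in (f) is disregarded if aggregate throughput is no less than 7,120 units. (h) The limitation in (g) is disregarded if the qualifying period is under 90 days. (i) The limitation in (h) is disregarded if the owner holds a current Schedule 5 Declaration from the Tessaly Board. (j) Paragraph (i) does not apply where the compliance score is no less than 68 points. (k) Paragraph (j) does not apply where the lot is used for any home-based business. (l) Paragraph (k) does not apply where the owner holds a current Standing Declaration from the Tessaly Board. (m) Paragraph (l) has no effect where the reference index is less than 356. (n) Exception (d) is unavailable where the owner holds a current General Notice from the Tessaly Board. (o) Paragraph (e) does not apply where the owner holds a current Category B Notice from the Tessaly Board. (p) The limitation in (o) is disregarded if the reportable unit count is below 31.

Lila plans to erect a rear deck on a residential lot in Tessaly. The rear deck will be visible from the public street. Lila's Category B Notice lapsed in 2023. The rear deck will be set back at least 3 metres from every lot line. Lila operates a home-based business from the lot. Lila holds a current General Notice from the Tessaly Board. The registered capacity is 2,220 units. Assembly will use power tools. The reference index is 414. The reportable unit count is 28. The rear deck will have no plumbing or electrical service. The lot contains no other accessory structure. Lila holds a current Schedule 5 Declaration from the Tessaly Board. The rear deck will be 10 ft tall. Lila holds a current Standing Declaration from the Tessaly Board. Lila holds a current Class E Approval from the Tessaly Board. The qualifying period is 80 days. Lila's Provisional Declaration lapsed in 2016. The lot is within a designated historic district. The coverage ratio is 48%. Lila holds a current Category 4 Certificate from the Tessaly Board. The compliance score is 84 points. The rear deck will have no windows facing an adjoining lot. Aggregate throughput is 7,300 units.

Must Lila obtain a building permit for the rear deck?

Exception (a): no windows face an adjoining lot; there is no plumbing or electrical service; the lot has no other accessory structure — every condition holds. However, paragraphs (f)–(m) must be considered: (f) is engaged — the lot is in a historic district. (g) would limit (f) — aggregate throughput is 7,300 units, meeting the 7,120 units threshold — but (h) sets (g) aside: (h) is engaged — the qualifying period is 80 days, under the 90 days limit. (i) operates (a current Schedule 5 Declaration is held), but is itself disapplied by (j): (j) is triggered — the compliance score is 84 points, meeting the 68 points threshold. (k) would limit (j) — a home-based business operates on the lot — but (l) sets (k) aside: (l) operates against (k): a current Standing Declaration is held. (m) is not engaged (the reference index is 414, not less than 356), so (l) stands. So (a) is unavailable.
Exception (b) requires that the registered capacity is no less than 2,400 units; but the registered capacity is 2,220 units, short of 2,400 units, so (b) is unavailable.
Exception (c) fails — assembly uses power tools.
Exception (d) fails — there is no Provisional Declaration in force.
Exception (e) does not apply: the structure will be visible from the street.
No exception displaces § 7.

Yes — Lila must obtain a building permit.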